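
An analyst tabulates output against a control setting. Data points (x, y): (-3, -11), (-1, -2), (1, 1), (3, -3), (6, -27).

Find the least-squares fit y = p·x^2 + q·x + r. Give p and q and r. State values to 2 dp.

p = -0.98, q = 1.25, r = 1.05

Sums needed: Σx^2·x^2 = 1460, Σx^2·x = 216, Σx^2 = 56, Σx·x = 56, Σx = 6, Σ1 = 5.
Right-hand side: Σx^2·y = -1099, Σx·y = -135, Σy = -42.
Row-reducing yields p = -22609/23124, q = 9617/7708, r = 12179/11562.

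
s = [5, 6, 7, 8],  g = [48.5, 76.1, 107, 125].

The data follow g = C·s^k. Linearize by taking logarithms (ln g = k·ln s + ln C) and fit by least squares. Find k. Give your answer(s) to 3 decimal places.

k = 2.053

Taking logs, ln g = k·ln s + ln C, so regress ln g on ln s.
AᵀA = [[13.9113, 7.4265]; [7.4265, 4]], rhs = [33.1422, 17.7148]ᵀ  (here Σln s = 7.4265, Σ(ln s)² = 13.9113, Σln g = 17.7148, Σln s·ln g = 33.1422).
Slope k = (n·Σln s·ln g − Σln s·Σln g)/(n·Σ(ln s)² − (Σln s)²) = (4·33.1422 − 7.4265·17.7148)/0.4917 = 2.05284; ln C = (Σln g − k·Σln s)/n = 0.61730.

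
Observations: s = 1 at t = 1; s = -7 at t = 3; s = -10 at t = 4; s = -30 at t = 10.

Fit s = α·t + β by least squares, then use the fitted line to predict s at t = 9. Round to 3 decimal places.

With design matrix A, AᵀA = [[126, 18]; [18, 4]] and Aᵀs = [-360, -46]ᵀ.
det = 126·4 − 18² = 180.
α = ((-360)·4 − 18·(-46))/180 = -17/5; β = (126·(-46) − 18·(-360))/180 = 19/5.
At t = 9: ŝ = (-17/5)·(9) + (19/5)·(1) = -134/5.

ŝ = -26.800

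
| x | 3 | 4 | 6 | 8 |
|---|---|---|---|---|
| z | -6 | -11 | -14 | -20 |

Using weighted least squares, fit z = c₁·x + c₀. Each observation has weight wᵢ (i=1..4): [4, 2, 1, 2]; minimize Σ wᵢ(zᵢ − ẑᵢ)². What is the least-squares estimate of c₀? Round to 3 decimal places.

Normal-equation sums: Σwᵢ·x·x = 232, Σwᵢ·x = 42, Σwᵢ·1 = 9.
And Σwᵢ·x·z = -564, Σwᵢ·z = -100.
MᵀWM·[c₁, c₀]ᵀ = MᵀWz becomes [[232, 42]; [42, 9]]·[c₁, c₀]ᵀ = [-564, -100]ᵀ.
Eliminating c₀: 9·(row 1) − 42·(row 2) gives 324·c₁ = 9·(-564) − 42·(-100) = -876, so c₁ = -73/27.
Then c₀ = ((-100) − 42·(-73/27))/9 = 122/81.

c₀ = 1.506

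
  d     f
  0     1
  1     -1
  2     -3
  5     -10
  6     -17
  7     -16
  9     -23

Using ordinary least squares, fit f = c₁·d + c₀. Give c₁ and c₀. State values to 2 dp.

c₁ = -2.70, c₀ = 1.73

Normal-equation sums: Σd·d = 196, Σd = 30, Σ1 = 7.
Right-hand side: Σd·f = -478, Σf = -69.
XᵀX·[c₁, c₀]ᵀ = Xᵀf becomes [[196, 30]; [30, 7]]·[c₁, c₀]ᵀ = [-478, -69]ᵀ.
Determinant 196·7 − 30² = 472.
c₁ = ((-478)·7 − 30·(-69))/472 = -319/118; c₀ = (196·(-69) − 30·(-478))/472 = 102/59.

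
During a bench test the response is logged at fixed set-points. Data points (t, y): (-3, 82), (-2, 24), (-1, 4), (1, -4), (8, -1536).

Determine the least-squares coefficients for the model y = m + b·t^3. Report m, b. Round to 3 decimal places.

With design matrix X, XᵀX = [[5, 477]; [477, 262939]] and Xᵀy = [-1430, -788846]ᵀ.
Eliminating b: 262939·(row 1) − 477·(row 2) gives 1087166·m = 262939·(-1430) − 477·(-788846) = 276772, so m = 138386/543583.
Then b = ((-788846) − 477·(138386/543583))/262939 = -1631060/543583.

m = 0.255, b = -3.001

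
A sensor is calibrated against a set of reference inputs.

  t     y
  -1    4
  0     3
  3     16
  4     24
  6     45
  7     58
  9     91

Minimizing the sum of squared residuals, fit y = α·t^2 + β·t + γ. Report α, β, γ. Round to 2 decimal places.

α = 0.94, β = 1.21, γ = 3.77

Sums needed: Σt^2·t^2 = 10596, Σt^2·t = 1378, Σt^2 = 192, Σt·t = 192, Σt = 28, Σ1 = 7.
For Xᵀy: Σt^2·y = 12365, Σt·y = 1635, Σy = 241.
XᵀX·[α, β, γ]ᵀ = Xᵀy becomes [[10596, 1378, 192]; [1378, 192, 28]; [192, 28, 7]]·[α, β, γ]ᵀ = [12365, 1635, 241]ᵀ.
Row-reducing yields α = 35747/37994, β = 230519/189970, γ = 357937/94985.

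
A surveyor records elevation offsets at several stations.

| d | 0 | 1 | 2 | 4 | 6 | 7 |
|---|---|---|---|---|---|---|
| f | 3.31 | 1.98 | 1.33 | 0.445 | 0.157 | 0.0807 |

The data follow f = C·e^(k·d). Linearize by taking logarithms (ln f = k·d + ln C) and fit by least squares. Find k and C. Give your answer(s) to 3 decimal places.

Linearized form: ln f = k·d + ln C. From the 6 transformed points,
Σd = 20.0000, Σ(d)² = 106.0000, Σln f = -3.0130, Σd·ln f = -30.7134.
Equations: 106.0000·k + 20.0000·ln C = -30.7134;  20.0000·k + 6·ln C = -3.0130.
Δ = 106.0000·6 − (20.0000)² = 236.0000; k = (-30.7134·6 − 20.0000·-3.0130)/236.0000 = -0.52551, ln C = (106.0000·-3.0130 − 20.0000·-30.7134)/236.0000 = 1.24955, so C = exp(1.24955) = 3.48876.

k = -0.526, C = 3.489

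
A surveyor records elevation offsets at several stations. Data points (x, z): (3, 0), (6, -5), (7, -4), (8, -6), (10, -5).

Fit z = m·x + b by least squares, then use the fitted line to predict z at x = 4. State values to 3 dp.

ẑ = -1.910

Setting ∂/∂m … = 0 gives: 258·m + 34·b = -156;  34·m + 5·b = -20.
(Σx·x = 258, Σx = 34, Σ1 = 5, Σx·z = -156, Σz = -20.)
det = 258·5 − 34² = 134.
m = ((-156)·5 − 34·(-20))/134 = -50/67; b = (258·(-20) − 34·(-156))/134 = 72/67.
At x = 4: ẑ = (-50/67)·(4) + (72/67)·(1) = -128/67.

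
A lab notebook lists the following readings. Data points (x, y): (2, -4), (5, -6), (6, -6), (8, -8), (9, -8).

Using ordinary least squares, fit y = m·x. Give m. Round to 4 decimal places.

The normal system MᵀM·[m]ᵀ = Mᵀy is [[210]]·[m]ᵀ = [-210]ᵀ.
Hence m = -210 / 210 ≈ -1.

m = -1.0000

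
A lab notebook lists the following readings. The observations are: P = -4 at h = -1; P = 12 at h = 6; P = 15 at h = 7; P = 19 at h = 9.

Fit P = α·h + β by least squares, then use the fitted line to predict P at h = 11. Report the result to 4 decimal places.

P̂ = 23.8238

With design matrix M, MᵀM = [[167, 21]; [21, 4]] and MᵀP = [352, 42]ᵀ.
Determinant 167·4 − 21² = 227.
α = (352·4 − 21·42)/227 = 526/227; β = (167·42 − 21·352)/227 = -378/227.
At h = 11: P̂ = (526/227)·(11) + (-378/227)·(1) = 5408/227.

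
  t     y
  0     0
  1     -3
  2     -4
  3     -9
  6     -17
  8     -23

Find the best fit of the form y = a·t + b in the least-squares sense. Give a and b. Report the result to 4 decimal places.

a = -2.9014, b = 0.3380

With design matrix X, XᵀX = [[114, 20]; [20, 6]] and Xᵀy = [-324, -56]ᵀ.
det = 114·6 − 20² = 284.
a = ((-324)·6 − 20·(-56))/284 = -206/71; b = (114·(-56) − 20·(-324))/284 = 24/71.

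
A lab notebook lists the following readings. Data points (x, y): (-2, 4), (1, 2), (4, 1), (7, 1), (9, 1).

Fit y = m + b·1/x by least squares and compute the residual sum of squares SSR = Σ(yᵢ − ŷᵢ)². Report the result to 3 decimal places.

The normal system MᵀM·[m, b]ᵀ = Mᵀy is [[5, 253/252]; [253/252, 85429/63504]]·[m, b]ᵀ = [9, 127/252]ᵀ.
Δ = 5·(85429/63504) − (253/252)² = 22696/3969.
m = (9·(85429/63504) − (253/252)·(127/252))/(22696/3969) = 368365/181568; b = (5·(127/252) − (253/252)·9)/(22696/3969) = -51723/45392.
Residuals: 254461/181568, 201663/181568, -67537/90784, -157241/181568, -163809/181568; SSR = 482523/90784.

SSR = 5.315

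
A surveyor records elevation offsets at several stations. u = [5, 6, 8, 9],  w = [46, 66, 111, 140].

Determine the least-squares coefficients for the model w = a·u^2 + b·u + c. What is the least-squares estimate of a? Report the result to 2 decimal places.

a = 1.50

Forming MᵀM = [[12578, 1582, 206]; [1582, 206, 28]; [206, 28, 4]] and Mᵀw = [21970, 2774, 363]ᵀ gives MᵀM·[a, b, c]ᵀ = Mᵀw.
Row-reducing yields a = 3/2, b = 23/10, c = -13/5.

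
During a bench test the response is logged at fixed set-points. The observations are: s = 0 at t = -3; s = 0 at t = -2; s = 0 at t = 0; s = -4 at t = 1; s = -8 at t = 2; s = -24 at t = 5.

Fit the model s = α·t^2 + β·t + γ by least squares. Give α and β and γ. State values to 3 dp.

α = -0.525, β = -1.960, γ = -1.259

Normal-equation sums: Σt^2·t^2 = 739, Σt^2·t = 99, Σt^2 = 43, Σt·t = 43, Σt = 3, Σ1 = 6.
And Σt^2·s = -636, Σt·s = -140, Σs = -36.
So MᵀM·[α, β, γ]ᵀ = Mᵀs: [[739, 99, 43]; [99, 43, 3]; [43, 3, 6]]·[α, β, γ]ᵀ = [-636, -140, -36]ᵀ.
Row-reducing yields α = -4674/8905, β = -3490/1781, γ = -11208/8905.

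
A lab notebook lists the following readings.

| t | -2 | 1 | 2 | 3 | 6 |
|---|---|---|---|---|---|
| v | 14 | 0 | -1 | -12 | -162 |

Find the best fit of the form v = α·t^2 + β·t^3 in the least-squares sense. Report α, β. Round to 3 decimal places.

α = 1.658, β = -1.026

With design matrix M, MᵀM = [[1410, 8020]; [8020, 47514]] and Mᵀv = [-5888, -35436]ᵀ.
Δ = 1410·47514 − 8020² = 2674340.
α = ((-5888)·47514 − 8020·(-35436))/2674340 = 1108572/668585; β = (1410·(-35436) − 8020·(-5888))/2674340 = -137150/133717.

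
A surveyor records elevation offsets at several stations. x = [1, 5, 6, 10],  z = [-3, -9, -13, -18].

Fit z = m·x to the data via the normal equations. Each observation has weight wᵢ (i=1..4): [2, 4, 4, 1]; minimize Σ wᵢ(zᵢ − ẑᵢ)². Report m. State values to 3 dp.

m = -1.960

Entries of MᵀWM: Σwᵢ·x·x = 346.
For MᵀWz: Σwᵢ·x·z = -678.
m = (-678)/346 = -1.95954.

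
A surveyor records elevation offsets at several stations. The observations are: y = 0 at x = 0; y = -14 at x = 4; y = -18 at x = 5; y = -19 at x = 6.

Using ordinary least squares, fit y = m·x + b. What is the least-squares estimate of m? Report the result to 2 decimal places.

With design matrix A, AᵀA = [[77, 15]; [15, 4]] and Aᵀy = [-260, -51]ᵀ.
Determinant 77·4 − 15² = 83.
m = ((-260)·4 − 15·(-51))/83 = -275/83; b = (77·(-51) − 15·(-260))/83 = -27/83.

m = -3.31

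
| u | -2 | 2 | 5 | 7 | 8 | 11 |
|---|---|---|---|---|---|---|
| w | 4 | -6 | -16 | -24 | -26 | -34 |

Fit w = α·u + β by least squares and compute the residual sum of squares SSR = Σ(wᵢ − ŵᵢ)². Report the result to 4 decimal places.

Normal-equation sums: Σu·u = 267, Σu = 31, Σ1 = 6.
Right-hand side: Σu·w = -850, Σw = -102.
AᵀA·[α, β]ᵀ = Aᵀw becomes [[267, 31]; [31, 6]]·[α, β]ᵀ = [-850, -102]ᵀ.
Δ = 267·6 − 31² = 641.
α = ((-850)·6 − 31·(-102))/641 = -1938/641; β = (267·(-102) − 31·(-850))/641 = -884/641.
Residuals: -428/641, 914/641, 318/641, -934/641, -278/641, 408/641; SSR = 3488/641.

SSR = 5.4415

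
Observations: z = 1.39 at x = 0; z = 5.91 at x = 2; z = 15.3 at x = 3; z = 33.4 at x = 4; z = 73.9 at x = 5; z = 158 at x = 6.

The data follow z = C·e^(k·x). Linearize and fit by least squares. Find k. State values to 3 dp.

k = 0.799

With ln zᵢ as the transformed response and xᵢ as the regressor:
AᵀA = [[90.0000, 20.0000]; [20.0000, 6]], rhs = [77.6602, 17.7077]ᵀ  (here Σx = 20.0000, Σ(x)² = 90.0000, Σln z = 17.7077, Σx·ln z = 77.6602).
Solving (det = 140.0000): k = 0.79863, ln C = 0.28918.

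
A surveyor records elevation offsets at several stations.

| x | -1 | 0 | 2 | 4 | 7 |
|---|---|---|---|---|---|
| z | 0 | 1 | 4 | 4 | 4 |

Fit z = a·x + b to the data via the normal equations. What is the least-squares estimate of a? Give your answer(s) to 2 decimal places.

MᵀM·[a, b]ᵀ = Mᵀz reads: 70·a + 12·b = 52;  12·a + 5·b = 13.
(Σx·x = 70, Σx = 12, Σ1 = 5, Σx·z = 52, Σz = 13.)
Determinant 70·5 − 12² = 206.
a = (52·5 − 12·13)/206 = 52/103; b = (70·13 − 12·52)/206 = 143/103.

a = 0.50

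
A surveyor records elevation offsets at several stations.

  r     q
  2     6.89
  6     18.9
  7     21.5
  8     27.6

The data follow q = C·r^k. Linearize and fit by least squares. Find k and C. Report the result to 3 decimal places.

Linearized form: ln q = k·ln r + ln C. From the 4 transformed points,
AᵀA = [[11.8015, 6.5103]; [6.5103, 4]], rhs = [19.4735, 11.2551]ᵀ  (here Σln r = 6.5103, Σ(ln r)² = 11.8015, Σln q = 11.2551, Σln r·ln q = 19.4735).
Solving (det = 4.8225): k = 0.95804, ln C = 1.25450, so C = exp(1.25450) = 3.50607.

k = 0.958, C = 3.506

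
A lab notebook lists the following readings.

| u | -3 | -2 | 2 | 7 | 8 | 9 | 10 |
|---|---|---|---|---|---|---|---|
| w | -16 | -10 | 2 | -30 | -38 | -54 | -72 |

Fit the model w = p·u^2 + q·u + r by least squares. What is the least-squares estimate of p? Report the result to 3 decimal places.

Sums needed: Σu^2·u^2 = 23171, Σu^2·u = 2557, Σu^2 = 311, Σu·u = 311, Σu = 31, Σ1 = 7.
Right-hand side: Σu^2·w = -15652, Σu·w = -1648, Σw = -218.
Normal equations: [[23171, 2557, 311]; [2557, 311, 31]; [311, 31, 7]]·[p, q, r]ᵀ = [-15652, -1648, -218]ᵀ.
Inverting the 3×3 Gram matrix, [p, q, r]ᵀ = [-404669/408009, 1144975/408009, 67232/136003]ᵀ.

p = -0.992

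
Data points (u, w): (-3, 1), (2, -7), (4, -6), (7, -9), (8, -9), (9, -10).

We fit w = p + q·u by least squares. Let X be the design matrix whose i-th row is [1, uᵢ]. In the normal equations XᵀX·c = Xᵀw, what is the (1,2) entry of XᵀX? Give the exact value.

Row 1 ↔ basis 1, column 2 ↔ basis u, so (XᵀX)_{1,2} = Σᵢ u = (1)·(-3) + (1)·(2) + (1)·(4) + (1)·(7) + (1)·(8) + (1)·(9) = 27.

27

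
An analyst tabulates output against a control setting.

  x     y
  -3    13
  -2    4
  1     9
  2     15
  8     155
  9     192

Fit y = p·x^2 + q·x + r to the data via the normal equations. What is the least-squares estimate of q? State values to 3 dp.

The normal system MᵀM·[p, q, r]ᵀ = Mᵀy is [[10771, 1215, 163]; [1215, 163, 15]; [163, 15, 6]]·[p, q, r]ᵀ = [25674, 2960, 388]ᵀ.
Solving the 3×3 system (Gaussian elimination) gives p = 876925/431908, q = 63485/22732, r = 272846/107977.

q = 2.793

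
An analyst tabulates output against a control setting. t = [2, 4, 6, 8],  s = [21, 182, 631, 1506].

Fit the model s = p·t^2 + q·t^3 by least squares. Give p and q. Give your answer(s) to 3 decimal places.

The normal system AᵀA·[p, q]ᵀ = Aᵀs is [[5664, 41600]; [41600, 312960]]·[p, q]ᵀ = [122096, 919184]ᵀ.
Eliminating q: 312960·(row 1) − 41600·(row 2) gives 42045440·p = 312960·122096 − 41600·919184 = -26890240, so p = -1313/2053.
Then q = (919184 − 41600·(-1313/2053))/312960 = 248173/82120.

p = -0.640, q = 3.022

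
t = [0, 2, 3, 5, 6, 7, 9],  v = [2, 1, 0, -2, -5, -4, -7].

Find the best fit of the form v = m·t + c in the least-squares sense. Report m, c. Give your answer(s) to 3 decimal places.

m = -1.047, c = 2.644

The normal equations are: 204·m + 32·c = -129;  32·m + 7·c = -15.
(Σt·t = 204, Σt = 32, Σ1 = 7, Σt·v = -129, Σv = -15.)
Eliminating c: 7·(row 1) − 32·(row 2) gives 404·m = 7·(-129) − 32·(-15) = -423, so m = -423/404.
Then c = ((-15) − 32·(-423/404))/7 = 267/101.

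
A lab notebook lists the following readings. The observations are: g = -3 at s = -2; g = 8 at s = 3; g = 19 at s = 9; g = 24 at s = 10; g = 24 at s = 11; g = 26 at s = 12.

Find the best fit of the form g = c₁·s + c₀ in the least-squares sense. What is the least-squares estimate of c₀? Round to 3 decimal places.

Forming AᵀA = [[459, 43]; [43, 6]] and Aᵀg = [1017, 98]ᵀ gives AᵀA·[c₁, c₀]ᵀ = Aᵀg.
Eliminating c₀: 6·(row 1) − 43·(row 2) gives 905·c₁ = 6·1017 − 43·98 = 1888, so c₁ = 1888/905.
Then c₀ = (98 − 43·(1888/905))/6 = 1251/905.

c₀ = 1.382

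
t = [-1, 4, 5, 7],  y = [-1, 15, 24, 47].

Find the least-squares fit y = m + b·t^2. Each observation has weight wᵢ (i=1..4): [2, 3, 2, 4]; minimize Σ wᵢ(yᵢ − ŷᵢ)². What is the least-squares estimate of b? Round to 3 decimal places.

b = 0.990

Sums needed: Σwᵢ·1 = 11, Σwᵢ·t^2 = 296, Σwᵢ·t^2·t^2 = 11624.
And Σwᵢ·y = 279, Σwᵢ·t^2·y = 11130.
Eliminating b: 11624·(row 1) − 296·(row 2) gives 40248·m = 11624·279 − 296·11130 = -51384, so m = -2141/1677.
Then b = (11130 − 296·(-2141/1677))/11624 = 6641/6708.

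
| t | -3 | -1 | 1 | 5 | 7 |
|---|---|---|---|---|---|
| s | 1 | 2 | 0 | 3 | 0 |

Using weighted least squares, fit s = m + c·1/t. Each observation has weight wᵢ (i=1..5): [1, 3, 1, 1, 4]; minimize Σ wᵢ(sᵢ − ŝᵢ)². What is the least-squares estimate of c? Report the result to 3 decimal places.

c = -1.046

Entries of AᵀWA: Σwᵢ·1 = 10, Σwᵢ·1/t = -164/105, Σwᵢ·1/t·1/t = 46666/11025.
For AᵀWs: Σwᵢ·s = 10, Σwᵢ·1/t·s = -86/15.
Normal equations: [[10, -164/105]; [-164/105, 46666/11025]]·[m, c]ᵀ = [10, -86/15]ᵀ.
Δ = 10·(46666/11025) − (-164/105)² = 146588/3675.
m = (10·(46666/11025) − (-164/105)·(-86/15))/(146588/3675) = 30661/36647; c = (10·(-86/15) − (-164/105)·10)/(146588/3675) = -38325/36647.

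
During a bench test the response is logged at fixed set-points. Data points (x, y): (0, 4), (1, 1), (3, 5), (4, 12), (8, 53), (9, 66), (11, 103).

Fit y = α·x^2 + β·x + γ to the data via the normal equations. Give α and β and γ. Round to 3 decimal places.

The normal system MᵀM·[α, β, γ]ᵀ = Mᵀy is [[25636, 2664, 292]; [2664, 292, 36]; [292, 36, 7]]·[α, β, γ]ᵀ = [21439, 2215, 244]ᵀ.
Row-reducing yields α = 50941/50692, β = -98603/50692, γ = 1962/667.

α = 1.005, β = -1.945, γ = 2.942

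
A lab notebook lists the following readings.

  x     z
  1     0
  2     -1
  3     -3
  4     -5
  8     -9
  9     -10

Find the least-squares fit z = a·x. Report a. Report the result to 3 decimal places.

a = -1.103

Compute the Gram sums: Σx·x = 175.
For Mᵀz: Σx·z = -193.
Normal equations: [[175]]·[a]ᵀ = [-193]ᵀ.
Hence a = -193 / 175 ≈ -1.10286.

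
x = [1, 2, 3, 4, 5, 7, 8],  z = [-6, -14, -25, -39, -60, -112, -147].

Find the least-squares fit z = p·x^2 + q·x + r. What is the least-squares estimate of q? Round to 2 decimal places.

q = 0.13

The normal system AᵀA·[p, q, r]ᵀ = Aᵀz is [[7476, 1080, 168]; [1080, 168, 30]; [168, 30, 7]]·[p, q, r]ᵀ = [-17307, -2525, -403]ᵀ.
Inverting the 3×3 Gram matrix, [p, q, r]ᵀ = [-2685/1204, 65/516, -2763/602]ᵀ.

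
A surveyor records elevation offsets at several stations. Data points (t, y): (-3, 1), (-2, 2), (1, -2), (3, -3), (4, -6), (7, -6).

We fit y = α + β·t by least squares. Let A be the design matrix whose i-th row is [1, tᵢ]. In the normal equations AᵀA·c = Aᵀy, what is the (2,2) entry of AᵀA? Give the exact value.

88

Row 2 ↔ basis t, column 2 ↔ basis t, so (AᵀA)_{2,2} = Σᵢ (t)·(t) = (-3)·(-3) + (-2)·(-2) + (1)·(1) + (3)·(3) + (4)·(4) + (7)·(7) = 88.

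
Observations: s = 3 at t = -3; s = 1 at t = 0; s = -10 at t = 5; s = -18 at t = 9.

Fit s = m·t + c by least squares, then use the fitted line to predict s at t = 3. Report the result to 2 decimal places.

Compute the Gram sums: Σt·t = 115, Σt = 11, Σ1 = 4.
Moment sums: Σt·s = -221, Σs = -24.
So XᵀX·[m, c]ᵀ = Xᵀs: [[115, 11]; [11, 4]]·[m, c]ᵀ = [-221, -24]ᵀ.
Eliminating c: 4·(row 1) − 11·(row 2) gives 339·m = 4·(-221) − 11·(-24) = -620, so m = -620/339.
Then c = ((-24) − 11·(-620/339))/4 = -329/339.
At t = 3: ŝ = (-620/339)·(3) + (-329/339)·(1) = -2189/339.

ŝ = -6.46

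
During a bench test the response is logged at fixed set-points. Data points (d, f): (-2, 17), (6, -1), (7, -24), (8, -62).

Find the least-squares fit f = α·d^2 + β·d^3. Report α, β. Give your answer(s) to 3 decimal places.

α = 2.905, β = -0.485

Sums needed: Σd^2·d^2 = 7809, Σd^2·d^3 = 57319, Σd^3·d^3 = 426513.
Moment sums: Σd^2·f = -5112, Σd^3·f = -40328.
Δ = 7809·426513 − 57319² = 45172256.
α = ((-5112)·426513 − 57319·(-40328))/45172256 = 4100818/1411633; β = (7809·(-40328) − 57319·(-5112))/45172256 = -684582/1411633.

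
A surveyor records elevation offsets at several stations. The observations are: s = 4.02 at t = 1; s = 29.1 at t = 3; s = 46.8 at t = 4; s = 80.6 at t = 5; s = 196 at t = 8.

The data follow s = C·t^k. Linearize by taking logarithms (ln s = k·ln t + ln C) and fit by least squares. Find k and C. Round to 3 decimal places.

Let Y = ln s. Fitting Y = k·ln t + ln C by least squares:
Sums: Σln t = 6.1738, Σ(ln t)² = 10.0431, Σln s = 18.2755, Σln t·ln s = 27.0748.
Normal system: [[10.0431, 6.1738]; [6.1738, 5]]·[k, ln C]ᵀ = [27.0748, 18.2755]ᵀ.
Slope k = (n·Σln t·ln s − Σln t·Σln s)/(n·Σ(ln t)² − (Σln t)²) = (5·27.0748 − 6.1738·18.2755)/12.1000 = 1.86322; ln C = (Σln s − k·Σln t)/n = 1.35448, so C = exp(1.35448) = 3.87475.

k = 1.863, C = 3.875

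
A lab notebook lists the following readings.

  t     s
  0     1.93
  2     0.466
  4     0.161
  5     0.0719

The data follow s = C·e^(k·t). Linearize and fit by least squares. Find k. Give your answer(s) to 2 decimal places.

k = -0.64

Let Y = ln s. Fitting Y = k·t + ln C by least squares:
Sums: Σt = 11.0000, Σ(t)² = 45.0000, Σln s = -4.5649, Σt·ln s = -21.9949.
Normal system: [[45.0000, 11.0000]; [11.0000, 4]]·[k, ln C]ᵀ = [-21.9949, -4.5649]ᵀ.
Slope k = (n·Σt·ln s − Σt·Σln s)/(n·Σ(t)² − (Σt)²) = (4·-21.9949 − 11.0000·-4.5649)/59.0000 = -0.64010; ln C = (Σln s − k·Σt)/n = 0.61906.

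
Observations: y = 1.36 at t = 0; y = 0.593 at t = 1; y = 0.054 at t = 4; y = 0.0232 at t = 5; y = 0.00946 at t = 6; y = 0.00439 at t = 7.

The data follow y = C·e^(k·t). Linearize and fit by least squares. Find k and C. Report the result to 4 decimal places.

Let Y = ln y. Fitting Y = k·t + ln C by least squares:
Σt = 23.0000, Σ(t)² = 127.0000, Σln y = -16.9866, Σt·ln y = -96.9787.
Normal system: [[127.0000, 23.0000]; [23.0000, 6]]·[k, ln C]ᵀ = [-96.9787, -16.9866]ᵀ.
Slope k = (n·Σt·ln y − Σt·Σln y)/(n·Σ(t)² − (Σt)²) = (6·-96.9787 − 23.0000·-16.9866)/233.0000 = -0.82052; ln C = (Σln y − k·Σt)/n = 0.31424, so C = exp(0.31424) = 1.36922.

k = -0.8205, C = 1.3692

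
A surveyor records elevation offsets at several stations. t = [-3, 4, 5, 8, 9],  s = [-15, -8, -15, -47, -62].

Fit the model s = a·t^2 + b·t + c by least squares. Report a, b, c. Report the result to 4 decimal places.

MᵀM·[a, b, c]ᵀ = Mᵀs reads: 11619·a + 1403·b + 195·c = -8668;  1403·a + 195·b + 23·c = -996;  195·a + 23·b + 5·c = -147.
Inverting the 3×3 Gram matrix, [a, b, c]ᵀ = [-124979/127516, 251791/127516, -8257/31879]ᵀ.

a = -0.9801, b = 1.9746, c = -0.2590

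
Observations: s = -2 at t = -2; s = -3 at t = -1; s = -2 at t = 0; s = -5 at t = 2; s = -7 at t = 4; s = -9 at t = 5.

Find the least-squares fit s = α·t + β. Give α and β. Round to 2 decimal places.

α = -0.98, β = -3.36

Compute the Gram sums: Σt·t = 50, Σt = 8, Σ1 = 6.
Moment sums: Σt·s = -76, Σs = -28.
So MᵀM·[α, β]ᵀ = Mᵀs: [[50, 8]; [8, 6]]·[α, β]ᵀ = [-76, -28]ᵀ.
Determinant 50·6 − 8² = 236.
α = ((-76)·6 − 8·(-28))/236 = -58/59; β = (50·(-28) − 8·(-76))/236 = -198/59.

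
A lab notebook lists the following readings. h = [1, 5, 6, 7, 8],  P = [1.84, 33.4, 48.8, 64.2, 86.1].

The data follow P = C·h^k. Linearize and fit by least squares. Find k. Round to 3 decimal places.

Let Y = ln P. Fitting Y = k·ln h + ln C by least squares:
Σln h = 7.4265, Σ(ln h)² = 13.9113, Σln P = 16.6236, Σln h·ln P = 29.9765.
Equations: 13.9113·k + 7.4265·ln C = 29.9765;  7.4265·k + 5·ln C = 16.6236.
Solving (det = 14.4030): k = 1.83482, ln C = 0.59944.

k = 1.835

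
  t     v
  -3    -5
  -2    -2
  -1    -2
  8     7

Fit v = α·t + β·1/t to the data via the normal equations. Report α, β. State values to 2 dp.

Compute the Gram sums: Σt·t = 78, Σt·1/t = 4, Σ1/t·1/t = 793/576.
Right-hand side: Σt·v = 77, Σ1/t·v = 133/24.
Δ = 78·(793/576) − 4² = 8773/96.
α = (77·(793/576) − 4·(133/24))/(8773/96) = 48293/52638; β = (78·(133/24) − 4·77)/(8773/96) = 11928/8773.

α = 0.92, β = 1.36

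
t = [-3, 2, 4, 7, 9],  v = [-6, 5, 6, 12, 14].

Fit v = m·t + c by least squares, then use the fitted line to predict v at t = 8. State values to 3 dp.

v̂ = 13.177

AᵀA·[m, c]ᵀ = Aᵀv reads: 159·m + 19·c = 262;  19·m + 5·c = 31.
(Σt·t = 159, Σt = 19, Σ1 = 5, Σt·v = 262, Σv = 31.)
Eliminating c: 5·(row 1) − 19·(row 2) gives 434·m = 5·262 − 19·31 = 721, so m = 103/62.
Then c = (31 − 19·(103/62))/5 = -7/62.
At t = 8: v̂ = (103/62)·(8) + (-7/62)·(1) = 817/62.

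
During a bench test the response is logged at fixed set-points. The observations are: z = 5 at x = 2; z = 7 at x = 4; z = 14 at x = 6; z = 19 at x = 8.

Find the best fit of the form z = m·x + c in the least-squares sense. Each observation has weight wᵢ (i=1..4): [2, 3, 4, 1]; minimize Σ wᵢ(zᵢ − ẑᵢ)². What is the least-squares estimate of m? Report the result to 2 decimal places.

Entries of AᵀWA: Σwᵢ·x·x = 264, Σwᵢ·x = 48, Σwᵢ·1 = 10.
And Σwᵢ·x·z = 592, Σwᵢ·z = 106.
Normal equations: [[264, 48]; [48, 10]]·[m, c]ᵀ = [592, 106]ᵀ.
det = 264·10 − 48² = 336.
m = (592·10 − 48·106)/336 = 52/21; c = (264·106 − 48·592)/336 = -9/7.

m = 2.48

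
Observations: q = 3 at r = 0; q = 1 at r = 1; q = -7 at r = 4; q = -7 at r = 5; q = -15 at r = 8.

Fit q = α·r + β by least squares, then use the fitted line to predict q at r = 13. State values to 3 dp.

XᵀX·[α, β]ᵀ = Xᵀq reads: 106·α + 18·β = -182;  18·α + 5·β = -25.
(Σr·r = 106, Σr = 18, Σ1 = 5, Σr·q = -182, Σq = -25.)
Δ = 106·5 − 18² = 206.
α = ((-182)·5 − 18·(-25))/206 = -230/103; β = (106·(-25) − 18·(-182))/206 = 313/103.
At r = 13: q̂ = (-230/103)·(13) + (313/103)·(1) = -2677/103.

q̂ = -25.990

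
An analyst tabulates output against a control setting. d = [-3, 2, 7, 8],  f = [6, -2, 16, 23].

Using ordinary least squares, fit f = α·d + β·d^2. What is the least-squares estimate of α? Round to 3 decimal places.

The normal system XᵀX·[α, β]ᵀ = Xᵀf is [[126, 836]; [836, 6594]]·[α, β]ᵀ = [274, 2302]ᵀ.
Eliminating β: 6594·(row 1) − 836·(row 2) gives 131948·α = 6594·274 − 836·2302 = -117716, so α = -29429/32987.
Then β = (2302 − 836·(-29429/32987))/6594 = 15247/32987.

α = -0.892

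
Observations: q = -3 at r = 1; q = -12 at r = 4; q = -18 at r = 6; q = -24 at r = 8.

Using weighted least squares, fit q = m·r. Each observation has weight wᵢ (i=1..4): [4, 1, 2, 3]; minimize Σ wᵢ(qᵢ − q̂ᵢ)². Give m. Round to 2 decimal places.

m = -3.00

The normal equations are: 284·m = -852.
Hence m = -852 / 284 ≈ -3.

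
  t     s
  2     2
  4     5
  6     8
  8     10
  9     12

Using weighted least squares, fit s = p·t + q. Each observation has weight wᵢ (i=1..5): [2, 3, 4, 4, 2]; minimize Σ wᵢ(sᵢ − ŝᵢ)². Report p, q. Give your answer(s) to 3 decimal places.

Forming AᵀWA = [[618, 90]; [90, 15]] and AᵀWs = [796, 115]ᵀ gives AᵀWA·[p, q]ᵀ = AᵀWs.
Eliminating q: 15·(row 1) − 90·(row 2) gives 1170·p = 15·796 − 90·115 = 1590, so p = 53/39.
Then q = (115 − 90·(53/39))/15 = -19/39.

p = 1.359, q = -0.487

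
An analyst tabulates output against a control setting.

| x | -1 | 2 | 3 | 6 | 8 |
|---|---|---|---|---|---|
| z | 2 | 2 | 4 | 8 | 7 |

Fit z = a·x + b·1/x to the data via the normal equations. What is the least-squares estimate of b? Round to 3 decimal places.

Compute the Gram sums: Σx·x = 114, Σx·1/x = 5, Σ1/x·1/x = 809/576.
Right-hand side: Σx·z = 118, Σ1/x·z = 61/24.
Δ = 114·(809/576) − 5² = 12971/96.
a = (118·(809/576) − 5·(61/24))/(12971/96) = 44071/38913; b = (114·(61/24) − 5·118)/(12971/96) = -28824/12971.

b = -2.222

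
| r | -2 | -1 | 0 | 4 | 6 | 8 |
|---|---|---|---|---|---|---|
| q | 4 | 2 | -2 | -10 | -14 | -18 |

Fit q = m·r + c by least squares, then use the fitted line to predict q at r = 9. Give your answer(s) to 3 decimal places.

q̂ = -20.579

Forming XᵀX = [[121, 15]; [15, 6]] and Xᵀq = [-278, -38]ᵀ gives XᵀX·[m, c]ᵀ = Xᵀq.
Eliminating c: 6·(row 1) − 15·(row 2) gives 501·m = 6·(-278) − 15·(-38) = -1098, so m = -366/167.
Then c = ((-38) − 15·(-366/167))/6 = -428/501.
At r = 9: q̂ = (-366/167)·(9) + (-428/501)·(1) = -10310/501.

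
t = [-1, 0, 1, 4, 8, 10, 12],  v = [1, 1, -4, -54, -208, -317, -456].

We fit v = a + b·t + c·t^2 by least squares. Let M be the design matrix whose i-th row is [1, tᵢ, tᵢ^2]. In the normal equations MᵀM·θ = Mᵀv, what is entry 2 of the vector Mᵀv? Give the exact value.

Entry 2 ↔ basis t, so (Mᵀv)_{2} = Σᵢ (t)·vᵢ = (-1)·(1) + (0)·(1) + (1)·(-4) + (4)·(-54) + (8)·(-208) + (10)·(-317) + (12)·(-456) = -10527.

-10527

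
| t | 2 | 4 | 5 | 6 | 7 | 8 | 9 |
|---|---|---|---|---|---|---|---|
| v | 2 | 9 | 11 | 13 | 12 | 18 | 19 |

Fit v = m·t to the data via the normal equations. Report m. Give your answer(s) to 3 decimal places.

Forming XᵀX = [[275]] and Xᵀv = [572]ᵀ gives XᵀX·[m]ᵀ = Xᵀv.
m = 572/275 = 2.08.

m = 2.080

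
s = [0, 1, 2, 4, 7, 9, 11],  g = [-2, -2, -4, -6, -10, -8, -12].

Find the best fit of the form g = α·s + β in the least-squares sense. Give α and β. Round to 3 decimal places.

α = -0.882, β = -2.000

With design matrix A, AᵀA = [[272, 34]; [34, 7]] and Aᵀg = [-308, -44]ᵀ.
Eliminating β: 7·(row 1) − 34·(row 2) gives 748·α = 7·(-308) − 34·(-44) = -660, so α = -15/17.
Then β = ((-44) − 34·(-15/17))/7 = -2.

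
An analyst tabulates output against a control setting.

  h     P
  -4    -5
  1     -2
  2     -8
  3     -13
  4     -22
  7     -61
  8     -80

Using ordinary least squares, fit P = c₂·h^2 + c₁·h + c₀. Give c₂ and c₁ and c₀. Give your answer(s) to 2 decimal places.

c₂ = -0.98, c₁ = -2.20, c₀ = 1.69

With design matrix X, XᵀX = [[7107, 891, 159]; [891, 159, 21]; [159, 21, 7]] and XᵀP = [-8692, -1192, -191]ᵀ.
Solving the 3×3 system (Gaussian elimination) gives c₂ = -188623/191526, c₁ = -421507/191526, c₀ = 53839/31921.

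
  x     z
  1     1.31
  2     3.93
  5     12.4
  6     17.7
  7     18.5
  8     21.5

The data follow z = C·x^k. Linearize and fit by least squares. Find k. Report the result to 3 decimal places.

k = 1.349

Let Y = ln z. Fitting Y = k·ln x + ln C by least squares:
Σln x = 8.1197, Σ(ln x)² = 14.3918, Σln z = 13.0158, Σln x·ln z = 22.2070.
Equations: 14.3918·k + 8.1197·ln C = 22.2070;  8.1197·k + 6·ln C = 13.0158.
Slope k = (n·Σln x·ln z − Σln x·Σln z)/(n·Σ(ln x)² − (Σln x)²) = (6·22.2070 − 8.1197·13.0158)/20.4213 = 1.34949; ln C = (Σln z − k·Σln x)/n = 0.34305.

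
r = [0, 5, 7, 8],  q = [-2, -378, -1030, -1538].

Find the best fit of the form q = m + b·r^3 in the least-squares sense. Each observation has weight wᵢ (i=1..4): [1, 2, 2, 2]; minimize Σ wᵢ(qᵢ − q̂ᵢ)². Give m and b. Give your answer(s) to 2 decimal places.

AᵀWA·[m, b]ᵀ = AᵀWq reads: 7·m + 1960·b = -5894;  1960·m + 790836·b = -2375992.
Eliminating b: 790836·(row 1) − 1960·(row 2) gives 1694252·m = 790836·(-5894) − 1960·(-2375992) = -4243064, so m = -151538/60509.
Then b = ((-2375992) − 1960·(-151538/60509))/790836 = -181418/60509.

m = -2.50, b = -3.00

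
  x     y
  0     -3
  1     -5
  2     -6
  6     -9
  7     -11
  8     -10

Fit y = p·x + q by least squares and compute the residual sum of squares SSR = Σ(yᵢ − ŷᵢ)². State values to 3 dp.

SSR = 2.713

Normal-equation sums: Σx·x = 154, Σx = 24, Σ1 = 6.
Moment sums: Σx·y = -228, Σy = -44.
MᵀM·[p, q]ᵀ = Mᵀy becomes [[154, 24]; [24, 6]]·[p, q]ᵀ = [-228, -44]ᵀ.
Determinant 154·6 − 24² = 348.
p = ((-228)·6 − 24·(-44))/348 = -26/29; q = (154·(-44) − 24·(-228))/348 = -326/87.
Residuals: 65/87, -31/87, -40/87, 11/87, -85/87, 80/87; SSR = 236/87.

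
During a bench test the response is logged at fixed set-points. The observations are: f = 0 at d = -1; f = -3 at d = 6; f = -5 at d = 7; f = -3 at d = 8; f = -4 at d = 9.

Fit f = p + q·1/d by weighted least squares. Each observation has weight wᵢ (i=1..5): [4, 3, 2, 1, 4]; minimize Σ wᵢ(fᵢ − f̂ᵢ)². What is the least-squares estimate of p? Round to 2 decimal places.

p = -3.34

Normal-equation sums: Σwᵢ·1 = 14, Σwᵢ·1/d = -1333/504, Σwᵢ·1/d·1/d = 1064113/254016.
For MᵀWf: Σwᵢ·f = -38, Σwᵢ·1/d·f = -2561/504.
MᵀWM·[p, q]ᵀ = MᵀWf becomes [[14, -1333/504]; [-1333/504, 1064113/254016]]·[p, q]ᵀ = [-38, -2561/504]ᵀ.
Determinant 14·(1064113/254016) − (-1333/504)² = 13120693/254016.
p = ((-38)·(1064113/254016) − (-1333/504)·(-2561/504))/(13120693/254016) = -43850107/13120693; q = (14·(-2561/504) − (-1333/504)·(-38))/(13120693/254016) = -43600032/13120693.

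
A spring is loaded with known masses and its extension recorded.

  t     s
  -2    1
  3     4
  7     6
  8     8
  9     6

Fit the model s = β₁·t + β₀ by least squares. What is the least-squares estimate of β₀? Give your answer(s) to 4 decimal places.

β₀ = 2.2561

Compute the Gram sums: Σt·t = 207, Σt = 25, Σ1 = 5.
Right-hand side: Σt·s = 170, Σs = 25.
Normal equations: [[207, 25]; [25, 5]]·[β₁, β₀]ᵀ = [170, 25]ᵀ.
Determinant 207·5 − 25² = 410.
β₁ = (170·5 − 25·25)/410 = 45/82; β₀ = (207·25 − 25·170)/410 = 185/82.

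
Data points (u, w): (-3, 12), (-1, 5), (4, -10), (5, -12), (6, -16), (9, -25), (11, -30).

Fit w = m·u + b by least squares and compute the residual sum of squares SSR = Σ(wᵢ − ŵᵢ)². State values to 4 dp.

SSR = 1.7137

Normal-equation sums: Σu·u = 289, Σu = 31, Σ1 = 7.
And Σu·w = -792, Σw = -76.
Normal equations: [[289, 31]; [31, 7]]·[m, b]ᵀ = [-792, -76]ᵀ.
Eliminating b: 7·(row 1) − 31·(row 2) gives 1062·m = 7·(-792) − 31·(-76) = -3188, so m = -1594/531.
Then b = ((-76) − 31·(-1594/531))/7 = 1294/531.
Residuals: 296/531, -233/531, -76/177, 304/531, -226/531, -223/531, 310/531; SSR = 910/531.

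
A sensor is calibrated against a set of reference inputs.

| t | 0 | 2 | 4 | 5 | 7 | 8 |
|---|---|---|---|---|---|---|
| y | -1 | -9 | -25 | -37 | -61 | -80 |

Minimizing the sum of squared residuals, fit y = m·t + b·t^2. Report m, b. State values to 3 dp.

The normal equations are: 158·m + 1052·b = -1370;  1052·m + 7394·b = -9470.
(Σt·t = 158, Σt·t^2 = 1052, Σt^2·t^2 = 7394, Σt·y = -1370, Σt^2·y = -9470.)
Determinant 158·7394 − 1052² = 61548.
m = ((-1370)·7394 − 1052·(-9470))/61548 = -13945/5129; b = (158·(-9470) − 1052·(-1370))/61548 = -4585/5129.

m = -2.719, b = -0.894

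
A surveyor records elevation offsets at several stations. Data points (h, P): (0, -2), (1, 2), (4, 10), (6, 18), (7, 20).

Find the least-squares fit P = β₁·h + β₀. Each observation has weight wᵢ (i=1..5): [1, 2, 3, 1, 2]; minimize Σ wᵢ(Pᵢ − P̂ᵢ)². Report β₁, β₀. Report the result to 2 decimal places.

β₁ = 3.10, β₀ = -1.70

From the data, Σwᵢ·h·h = 184, Σwᵢ·h = 34, Σwᵢ·1 = 9.
Right-hand side: Σwᵢ·h·P = 512, Σwᵢ·P = 90.
AᵀWA·[β₁, β₀]ᵀ = AᵀWP becomes [[184, 34]; [34, 9]]·[β₁, β₀]ᵀ = [512, 90]ᵀ.
Δ = 184·9 − 34² = 500.
β₁ = (512·9 − 34·90)/500 = 387/125; β₀ = (184·90 − 34·512)/500 = -212/125.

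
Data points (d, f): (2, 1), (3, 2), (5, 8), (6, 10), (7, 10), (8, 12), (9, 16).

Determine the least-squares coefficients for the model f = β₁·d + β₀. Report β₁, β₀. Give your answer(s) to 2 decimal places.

Sums needed: Σd·d = 268, Σd = 40, Σ1 = 7.
For Mᵀf: Σd·f = 418, Σf = 59.
Normal equations: [[268, 40]; [40, 7]]·[β₁, β₀]ᵀ = [418, 59]ᵀ.
det = 268·7 − 40² = 276.
β₁ = (418·7 − 40·59)/276 = 283/138; β₀ = (268·59 − 40·418)/276 = -227/69.

β₁ = 2.05, β₀ = -3.29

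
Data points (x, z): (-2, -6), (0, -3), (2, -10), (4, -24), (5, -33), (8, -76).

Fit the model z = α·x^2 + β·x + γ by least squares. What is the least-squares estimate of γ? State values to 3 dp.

γ = -3.608

AᵀA·[α, β, γ]ᵀ = Aᵀz reads: 5009·α + 701·β + 113·γ = -6137;  701·α + 113·β + 17·γ = -877;  113·α + 17·β + 6·γ = -152.
(Σx^2·x^2 = 5009, Σx^2·x = 701, Σx^2 = 113, Σx·x = 113, Σx = 17, Σ1 = 6, Σx^2·z = -6137, Σx·z = -877, Σz = -152.)
Solving the 3×3 system (Gaussian elimination) gives α = -63461/62610, β = -11651/12522, γ = -37647/10435.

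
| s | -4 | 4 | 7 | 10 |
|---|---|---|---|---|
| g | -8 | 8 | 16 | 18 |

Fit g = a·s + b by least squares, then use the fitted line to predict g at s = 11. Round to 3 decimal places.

ĝ = 21.628

The normal system AᵀA·[a, b]ᵀ = Aᵀg is [[181, 17]; [17, 4]]·[a, b]ᵀ = [356, 34]ᵀ.
Determinant 181·4 − 17² = 435.
a = (356·4 − 17·34)/435 = 282/145; b = (181·34 − 17·356)/435 = 34/145.
At s = 11: ĝ = (282/145)·(11) + (34/145)·(1) = 3136/145.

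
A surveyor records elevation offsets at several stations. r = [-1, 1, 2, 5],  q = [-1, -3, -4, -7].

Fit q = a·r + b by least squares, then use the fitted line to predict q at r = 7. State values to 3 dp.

From the data, Σr·r = 31, Σr = 7, Σ1 = 4.
Moment sums: Σr·q = -45, Σq = -15.
det = 31·4 − 7² = 75.
a = ((-45)·4 − 7·(-15))/75 = -1; b = (31·(-15) − 7·(-45))/75 = -2.
At r = 7: q̂ = (-1)·(7) + (-2)·(1) = -9.

q̂ = -9.000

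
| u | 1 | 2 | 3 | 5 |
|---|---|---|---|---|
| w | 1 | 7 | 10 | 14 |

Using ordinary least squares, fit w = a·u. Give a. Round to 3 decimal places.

a = 2.949

Setting ∂/∂a … = 0 gives: 39·a = 115.
a = 115/39 = 2.94872.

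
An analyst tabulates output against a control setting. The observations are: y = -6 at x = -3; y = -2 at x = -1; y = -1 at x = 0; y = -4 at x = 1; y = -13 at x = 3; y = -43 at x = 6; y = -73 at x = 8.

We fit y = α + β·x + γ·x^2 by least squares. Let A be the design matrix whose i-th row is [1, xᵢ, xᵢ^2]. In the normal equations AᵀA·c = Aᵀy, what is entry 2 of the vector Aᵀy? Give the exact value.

Entry 2 ↔ basis x, so (Aᵀy)_{2} = Σᵢ (x)·yᵢ = (-3)·(-6) + (-1)·(-2) + (0)·(-1) + (1)·(-4) + (3)·(-13) + (6)·(-43) + (8)·(-73) = -865.

-865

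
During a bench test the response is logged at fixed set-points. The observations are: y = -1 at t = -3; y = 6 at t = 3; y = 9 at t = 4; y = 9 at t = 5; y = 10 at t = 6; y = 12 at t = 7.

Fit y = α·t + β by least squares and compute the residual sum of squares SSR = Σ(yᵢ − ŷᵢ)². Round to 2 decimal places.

Sums needed: Σt·t = 144, Σt = 22, Σ1 = 6.
Right-hand side: Σt·y = 246, Σy = 45.
det = 144·6 − 22² = 380.
α = (246·6 − 22·45)/380 = 243/190; β = (144·45 − 22·246)/380 = 267/95.
Residuals: 1/38, -123/190, 102/95, -39/190, -46/95, 9/38; SSR = 181/95.

SSR = 1.91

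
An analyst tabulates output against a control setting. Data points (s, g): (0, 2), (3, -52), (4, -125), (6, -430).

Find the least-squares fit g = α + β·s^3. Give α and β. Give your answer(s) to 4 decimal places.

α = 2.2851, β = -2.0005

XᵀX·[α, β]ᵀ = Xᵀg reads: 4·α + 307·β = -605;  307·α + 51481·β = -102284.
Eliminating β: 51481·(row 1) − 307·(row 2) gives 111675·α = 51481·(-605) − 307·(-102284) = 255183, so α = 85061/37225.
Then β = ((-102284) − 307·(85061/37225))/51481 = -74467/37225.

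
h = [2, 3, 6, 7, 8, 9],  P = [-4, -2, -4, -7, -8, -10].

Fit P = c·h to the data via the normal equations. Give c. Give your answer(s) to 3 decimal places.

From the data, Σh·h = 243.
Moment sums: Σh·P = -241.
So AᵀA·[c]ᵀ = AᵀP: [[243]]·[c]ᵀ = [-241]ᵀ.
c = (-241)/243 = -0.99177.

c = -0.992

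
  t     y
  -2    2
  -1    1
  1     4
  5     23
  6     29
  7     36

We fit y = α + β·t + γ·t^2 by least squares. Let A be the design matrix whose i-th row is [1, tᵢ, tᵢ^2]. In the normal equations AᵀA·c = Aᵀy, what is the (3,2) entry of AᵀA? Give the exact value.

676

Row 3 ↔ basis t^2, column 2 ↔ basis t, so (AᵀA)_{3,2} = Σᵢ (t^2)·(t) = (4)·(-2) + (1)·(-1) + (1)·(1) + (25)·(5) + (36)·(6) + (49)·(7) = 676.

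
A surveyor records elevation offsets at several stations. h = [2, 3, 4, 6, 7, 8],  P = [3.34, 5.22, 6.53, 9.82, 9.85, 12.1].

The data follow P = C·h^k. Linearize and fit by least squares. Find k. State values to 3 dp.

k = 0.894

Taking logs, ln P = k·ln h + ln C, so regress ln P on ln h.
Sums: Σln h = 8.9952, Σ(ln h)² = 14.9303, Σln P = 11.8000, Σln h·ln P = 18.9814.
Normal system: [[14.9303, 8.9952]; [8.9952, 6]]·[k, ln C]ᵀ = [18.9814, 11.8000]ᵀ.
Δ = 14.9303·6 − (8.9952)² = 8.6686; k = (18.9814·6 − 8.9952·11.8000)/8.6686 = 0.89357, ln C = (14.9303·11.8000 − 8.9952·18.9814)/8.6686 = 0.62703.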